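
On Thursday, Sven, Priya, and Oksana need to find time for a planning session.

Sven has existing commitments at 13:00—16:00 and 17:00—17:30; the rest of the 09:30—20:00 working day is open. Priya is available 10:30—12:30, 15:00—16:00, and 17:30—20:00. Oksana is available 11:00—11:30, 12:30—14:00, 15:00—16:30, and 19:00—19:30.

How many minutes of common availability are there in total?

60 minutes

Sven free within 09:30–20:00: 09:30–13:00, 16:00–17:00, 17:30–20:00.
Sven ∩ Priya: 10:30–12:30, 17:30–20:00.
Sven ∩ Priya ∩ Oksana: 11:00–11:30, 19:00–19:30.
Total common minutes: 30 + 30 = 60.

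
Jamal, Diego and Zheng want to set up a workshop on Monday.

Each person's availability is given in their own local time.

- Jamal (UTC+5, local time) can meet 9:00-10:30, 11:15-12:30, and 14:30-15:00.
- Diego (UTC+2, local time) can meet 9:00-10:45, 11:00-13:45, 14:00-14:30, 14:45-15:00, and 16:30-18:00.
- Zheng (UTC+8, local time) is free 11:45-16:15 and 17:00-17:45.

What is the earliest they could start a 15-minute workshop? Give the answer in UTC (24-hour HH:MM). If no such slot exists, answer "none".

07:00

Jamal → UTC: 04:00–05:30, 06:15–07:30, 09:30–10:00.
Diego → UTC: 07:00–08:45, 09:00–11:45, 12:00–12:30, 12:45–13:00, 14:30–16:00.
Zheng → UTC: 03:45–08:15, 09:00–09:45.
Jamal ∩ Diego: 07:00–07:30, 09:30–10:00.
Jamal ∩ Diego ∩ Zheng: 07:00–07:30, 09:30–09:45.
Windows ≥ 15 min: 07:00–07:30, 09:30–09:45.
Earliest such window starts at 07:00.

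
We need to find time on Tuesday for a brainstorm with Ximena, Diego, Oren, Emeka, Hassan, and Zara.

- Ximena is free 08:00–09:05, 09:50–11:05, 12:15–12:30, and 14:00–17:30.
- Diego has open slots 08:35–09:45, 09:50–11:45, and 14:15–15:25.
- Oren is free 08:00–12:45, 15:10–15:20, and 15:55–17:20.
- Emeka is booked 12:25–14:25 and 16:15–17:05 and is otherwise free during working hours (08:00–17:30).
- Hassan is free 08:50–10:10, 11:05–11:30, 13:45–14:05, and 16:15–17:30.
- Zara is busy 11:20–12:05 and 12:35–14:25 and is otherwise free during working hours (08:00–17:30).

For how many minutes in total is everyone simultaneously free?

35 minutes

Emeka free within 08:00–17:30: 08:00–12:25, 14:25–16:15, 17:05–17:30.
Zara free within 08:00–17:30: 08:00–11:20, 12:05–12:35, 14:25–17:30.
Ximena ∩ Diego: 08:35–09:05, 09:50–11:05, 14:15–15:25.
Ximena ∩ Diego ∩ Oren: 08:35–09:05, 09:50–11:05, 15:10–15:20.
Ximena ∩ Diego ∩ Oren ∩ Emeka: 08:35–09:05, 09:50–11:05, 15:10–15:20.
Ximena ∩ Diego ∩ Oren ∩ Emeka ∩ Hassan: 08:50–09:05, 09:50–10:10.
Ximena ∩ Diego ∩ Oren ∩ Emeka ∩ Hassan ∩ Zara: 08:50–09:05, 09:50–10:10.
Total common minutes: 15 + 20 = 35.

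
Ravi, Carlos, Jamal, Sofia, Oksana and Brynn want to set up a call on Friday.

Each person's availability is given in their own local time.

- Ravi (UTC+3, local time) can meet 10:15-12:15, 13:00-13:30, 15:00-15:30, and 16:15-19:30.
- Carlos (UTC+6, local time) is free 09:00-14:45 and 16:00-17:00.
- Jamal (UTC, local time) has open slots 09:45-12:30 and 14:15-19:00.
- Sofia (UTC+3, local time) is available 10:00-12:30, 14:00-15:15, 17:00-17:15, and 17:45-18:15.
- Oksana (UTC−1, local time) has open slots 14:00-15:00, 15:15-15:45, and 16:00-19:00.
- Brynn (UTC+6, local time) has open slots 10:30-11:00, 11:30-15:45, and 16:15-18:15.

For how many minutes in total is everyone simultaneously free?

Ravi → UTC: 07:15–09:15, 10:00–10:30, 12:00–12:30, 13:15–16:30.
Carlos → UTC: 03:00–08:45, 10:00–11:00.
Jamal → UTC: 09:45–12:30, 14:15–19:00.
Sofia → UTC: 07:00–09:30, 11:00–12:15, 14:00–14:15, 14:45–15:15.
Oksana → UTC: 15:00–16:00, 16:15–16:45, 17:00–20:00.
Brynn → UTC: 04:30–05:00, 05:30–09:45, 10:15–12:15.
Ravi ∩ Carlos: 07:15–08:45, 10:00–10:30.
Ravi ∩ Carlos ∩ Jamal: 10:00–10:30.
Ravi ∩ Carlos ∩ Jamal ∩ Sofia: (none).
Ravi ∩ Carlos ∩ Jamal ∩ Sofia ∩ Oksana: (none).
Ravi ∩ Carlos ∩ Jamal ∩ Sofia ∩ Oksana ∩ Brynn: (none).
Total common minutes: 0.

0 minutes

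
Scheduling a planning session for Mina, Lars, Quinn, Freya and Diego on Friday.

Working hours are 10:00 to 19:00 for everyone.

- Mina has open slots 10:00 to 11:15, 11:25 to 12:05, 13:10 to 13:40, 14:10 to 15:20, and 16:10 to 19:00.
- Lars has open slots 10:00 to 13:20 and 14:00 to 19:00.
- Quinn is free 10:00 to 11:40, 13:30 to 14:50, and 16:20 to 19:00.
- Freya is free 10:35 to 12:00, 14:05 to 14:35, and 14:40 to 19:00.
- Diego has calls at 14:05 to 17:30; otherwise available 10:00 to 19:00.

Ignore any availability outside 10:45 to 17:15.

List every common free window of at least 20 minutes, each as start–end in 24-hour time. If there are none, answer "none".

10:45–11:15

Diego free within 10:00–19:00: 10:00–14:05, 17:30–19:00.
Mina ∩ Lars: 10:00–11:15, 11:25–12:05, 13:10–13:20, 14:10–15:20, 16:10–19:00.
Mina ∩ Lars ∩ Quinn: 10:00–11:15, 11:25–11:40, 14:10–14:50, 16:20–19:00.
Mina ∩ Lars ∩ Quinn ∩ Freya: 10:35–11:15, 11:25–11:40, 14:10–14:35, 14:40–14:50, 16:20–19:00.
Mina ∩ Lars ∩ Quinn ∩ Freya ∩ Diego: 10:35–11:15, 11:25–11:40, 17:30–19:00.
Restricted to 10:45–17:15: 10:45–11:15, 11:25–11:40.
Windows ≥ 20 min: 10:45–11:15.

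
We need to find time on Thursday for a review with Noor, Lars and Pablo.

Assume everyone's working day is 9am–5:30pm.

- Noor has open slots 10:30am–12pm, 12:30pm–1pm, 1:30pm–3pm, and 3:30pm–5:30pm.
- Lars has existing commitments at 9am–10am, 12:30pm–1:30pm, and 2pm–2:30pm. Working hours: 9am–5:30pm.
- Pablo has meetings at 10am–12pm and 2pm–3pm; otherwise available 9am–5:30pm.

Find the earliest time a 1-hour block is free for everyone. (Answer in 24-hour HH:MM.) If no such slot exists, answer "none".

Lars free within 09:00–17:30: 10:00–12:30, 13:30–14:00, 14:30–17:30.
Pablo free within 09:00–17:30: 09:00–10:00, 12:00–14:00, 15:00–17:30.
Noor ∩ Lars: 10:30–12:00, 13:30–14:00, 14:30–15:00, 15:30–17:30.
Noor ∩ Lars ∩ Pablo: 13:30–14:00, 15:30–17:30.
Windows ≥ 60 min: 15:30–17:30.
Earliest such window starts at 15:30.

15:30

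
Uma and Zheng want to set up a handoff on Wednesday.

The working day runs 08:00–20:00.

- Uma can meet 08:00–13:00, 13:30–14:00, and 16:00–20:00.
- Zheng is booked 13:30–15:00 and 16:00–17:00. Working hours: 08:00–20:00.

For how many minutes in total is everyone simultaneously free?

480 minutes

Zheng free within 08:00–20:00: 08:00–13:30, 15:00–16:00, 17:00–20:00.
Uma ∩ Zheng: 08:00–13:00, 17:00–20:00.
Total common minutes: 300 + 180 = 480.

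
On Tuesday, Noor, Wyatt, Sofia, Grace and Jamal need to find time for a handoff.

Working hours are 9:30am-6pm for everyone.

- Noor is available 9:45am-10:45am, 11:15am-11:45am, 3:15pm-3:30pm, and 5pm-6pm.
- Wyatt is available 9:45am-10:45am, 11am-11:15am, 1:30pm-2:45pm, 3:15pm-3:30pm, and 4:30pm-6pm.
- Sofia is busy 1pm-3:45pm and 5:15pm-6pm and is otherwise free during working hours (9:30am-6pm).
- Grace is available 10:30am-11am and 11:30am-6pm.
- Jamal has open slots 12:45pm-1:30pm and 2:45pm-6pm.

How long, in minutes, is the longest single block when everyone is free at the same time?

15 minutes

Sofia free within 09:30–18:00: 09:30–13:00, 15:45–17:15.
Noor ∩ Wyatt: 09:45–10:45, 15:15–15:30, 17:00–18:00.
Noor ∩ Wyatt ∩ Sofia: 09:45–10:45, 17:00–17:15.
Noor ∩ Wyatt ∩ Sofia ∩ Grace: 10:30–10:45, 17:00–17:15.
Noor ∩ Wyatt ∩ Sofia ∩ Grace ∩ Jamal: 17:00–17:15.
Single common window of 15 minutes.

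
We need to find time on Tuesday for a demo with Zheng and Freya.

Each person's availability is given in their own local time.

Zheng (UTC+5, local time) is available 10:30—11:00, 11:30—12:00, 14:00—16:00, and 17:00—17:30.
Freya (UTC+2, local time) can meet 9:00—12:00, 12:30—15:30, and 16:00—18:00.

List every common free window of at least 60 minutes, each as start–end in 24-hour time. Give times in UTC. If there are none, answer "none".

Zheng → UTC: 05:30–06:00, 06:30–07:00, 09:00–11:00, 12:00–12:30.
Freya → UTC: 07:00–10:00, 10:30–13:30, 14:00–16:00.
Zheng ∩ Freya: 09:00–10:00, 10:30–11:00, 12:00–12:30.
Windows ≥ 60 min: 09:00–10:00.

09:00–10:00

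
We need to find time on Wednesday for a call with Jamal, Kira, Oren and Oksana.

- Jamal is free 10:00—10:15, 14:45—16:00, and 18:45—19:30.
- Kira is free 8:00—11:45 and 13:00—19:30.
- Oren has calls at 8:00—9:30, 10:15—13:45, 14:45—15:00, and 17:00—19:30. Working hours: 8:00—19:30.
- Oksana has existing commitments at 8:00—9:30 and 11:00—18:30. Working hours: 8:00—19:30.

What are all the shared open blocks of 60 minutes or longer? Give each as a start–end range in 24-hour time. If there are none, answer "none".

Oren free within 08:00–19:30: 09:30–10:15, 13:45–14:45, 15:00–17:00.
Oksana free within 08:00–19:30: 09:30–11:00, 18:30–19:30.
Jamal ∩ Kira: 10:00–10:15, 14:45–16:00, 18:45–19:30.
Jamal ∩ Kira ∩ Oren: 10:00–10:15, 15:00–16:00.
Jamal ∩ Kira ∩ Oren ∩ Oksana: 10:00–10:15.
Windows ≥ 60 min: (none).

none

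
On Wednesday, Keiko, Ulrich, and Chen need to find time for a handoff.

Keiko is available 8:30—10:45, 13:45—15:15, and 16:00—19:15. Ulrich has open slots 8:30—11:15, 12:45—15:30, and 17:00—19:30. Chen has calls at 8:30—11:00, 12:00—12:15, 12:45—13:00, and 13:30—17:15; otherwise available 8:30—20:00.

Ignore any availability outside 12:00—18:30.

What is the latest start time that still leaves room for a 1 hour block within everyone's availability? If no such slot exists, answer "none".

17:30

Chen free within 08:30–20:00: 11:00–12:00, 12:15–12:45, 13:00–13:30, 17:15–20:00.
Keiko ∩ Ulrich: 08:30–10:45, 13:45–15:15, 17:00–19:15.
Keiko ∩ Ulrich ∩ Chen: 17:15–19:15.
Restricted to 12:00–18:30: 17:15–18:30.
Windows ≥ 60 min: 17:15–18:30.
Latest start in the last window 17:15–18:30 is 18:30 − 60 min = 17:30.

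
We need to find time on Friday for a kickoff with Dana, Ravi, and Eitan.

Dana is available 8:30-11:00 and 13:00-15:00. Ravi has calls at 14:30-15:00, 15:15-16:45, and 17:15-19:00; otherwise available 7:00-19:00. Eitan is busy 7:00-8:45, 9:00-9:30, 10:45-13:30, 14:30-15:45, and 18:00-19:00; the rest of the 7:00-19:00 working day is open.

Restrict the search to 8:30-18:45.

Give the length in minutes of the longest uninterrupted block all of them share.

Ravi free within 07:00–19:00: 07:00–14:30, 15:00–15:15, 16:45–17:15.
Eitan free within 07:00–19:00: 08:45–09:00, 09:30–10:45, 13:30–14:30, 15:45–18:00.
Dana ∩ Ravi: 08:30–11:00, 13:00–14:30.
Dana ∩ Ravi ∩ Eitan: 08:45–09:00, 09:30–10:45, 13:30–14:30.
Restricted to 08:30–18:45: 08:45–09:00, 09:30–10:45, 13:30–14:30.
Common window lengths: 15, 75, 60 min; longest is 75.

75 minutes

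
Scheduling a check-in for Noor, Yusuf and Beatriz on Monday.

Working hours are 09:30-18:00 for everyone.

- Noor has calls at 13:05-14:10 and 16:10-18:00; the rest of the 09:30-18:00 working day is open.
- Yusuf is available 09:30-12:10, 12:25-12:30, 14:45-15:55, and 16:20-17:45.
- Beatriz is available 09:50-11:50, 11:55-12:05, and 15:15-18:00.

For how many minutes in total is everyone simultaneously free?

170 minutes

Noor free within 09:30–18:00: 09:30–13:05, 14:10–16:10.
Noor ∩ Yusuf: 09:30–12:10, 12:25–12:30, 14:45–15:55.
Noor ∩ Yusuf ∩ Beatriz: 09:50–11:50, 11:55–12:05, 15:15–15:55.
Total common minutes: 120 + 10 + 40 = 170.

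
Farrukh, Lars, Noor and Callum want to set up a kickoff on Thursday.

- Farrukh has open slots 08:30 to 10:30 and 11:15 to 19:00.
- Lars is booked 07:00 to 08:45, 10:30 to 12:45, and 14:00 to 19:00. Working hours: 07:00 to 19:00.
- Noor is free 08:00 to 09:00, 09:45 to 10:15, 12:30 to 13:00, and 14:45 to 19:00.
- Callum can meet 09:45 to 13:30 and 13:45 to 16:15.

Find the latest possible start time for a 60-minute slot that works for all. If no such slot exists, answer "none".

none

Lars free within 07:00–19:00: 08:45–10:30, 12:45–14:00.
Farrukh ∩ Lars: 08:45–10:30, 12:45–14:00.
Farrukh ∩ Lars ∩ Noor: 08:45–09:00, 09:45–10:15, 12:45–13:00.
Farrukh ∩ Lars ∩ Noor ∩ Callum: 09:45–10:15, 12:45–13:00.
Windows ≥ 60 min: (none).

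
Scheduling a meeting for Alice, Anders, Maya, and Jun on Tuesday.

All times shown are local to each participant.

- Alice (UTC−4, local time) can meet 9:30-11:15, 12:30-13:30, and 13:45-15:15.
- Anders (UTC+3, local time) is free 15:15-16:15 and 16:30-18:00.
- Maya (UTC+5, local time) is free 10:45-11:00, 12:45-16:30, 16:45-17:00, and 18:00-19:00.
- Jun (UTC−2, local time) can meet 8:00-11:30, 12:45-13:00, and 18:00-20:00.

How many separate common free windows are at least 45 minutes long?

Alice → UTC: 13:30–15:15, 16:30–17:30, 17:45–19:15.
Anders → UTC: 12:15–13:15, 13:30–15:00.
Maya → UTC: 05:45–06:00, 07:45–11:30, 11:45–12:00, 13:00–14:00.
Jun → UTC: 10:00–13:30, 14:45–15:00, 20:00–22:00.
Alice ∩ Anders: 13:30–15:00.
Alice ∩ Anders ∩ Maya: 13:30–14:00.
Alice ∩ Anders ∩ Maya ∩ Jun: (none).
Windows ≥ 45 min: (none).
That's 0 windows.

0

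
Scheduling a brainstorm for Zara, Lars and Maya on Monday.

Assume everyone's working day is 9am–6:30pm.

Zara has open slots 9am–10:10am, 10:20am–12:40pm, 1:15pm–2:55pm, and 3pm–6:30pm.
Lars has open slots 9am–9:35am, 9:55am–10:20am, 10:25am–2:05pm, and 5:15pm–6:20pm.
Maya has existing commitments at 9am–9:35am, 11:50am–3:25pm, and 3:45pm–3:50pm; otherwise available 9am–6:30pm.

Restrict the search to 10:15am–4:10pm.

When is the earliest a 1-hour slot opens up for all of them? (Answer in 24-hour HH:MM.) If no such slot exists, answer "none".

10:25

Maya free within 09:00–18:30: 09:35–11:50, 15:25–15:45, 15:50–18:30.
Zara ∩ Lars: 09:00–09:35, 09:55–10:10, 10:25–12:40, 13:15–14:05, 17:15–18:20.
Zara ∩ Lars ∩ Maya: 09:55–10:10, 10:25–11:50, 17:15–18:20.
Restricted to 10:15–16:10: 10:25–11:50.
Windows ≥ 60 min: 10:25–11:50.
Earliest such window starts at 10:25.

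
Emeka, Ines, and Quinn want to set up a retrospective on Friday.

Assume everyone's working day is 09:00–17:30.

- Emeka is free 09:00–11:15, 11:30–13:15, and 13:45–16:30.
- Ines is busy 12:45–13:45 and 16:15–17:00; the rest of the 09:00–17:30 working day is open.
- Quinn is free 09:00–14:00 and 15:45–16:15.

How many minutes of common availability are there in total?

255 minutes

Ines free within 09:00–17:30: 09:00–12:45, 13:45–16:15, 17:00–17:30.
Emeka ∩ Ines: 09:00–11:15, 11:30–12:45, 13:45–16:15.
Emeka ∩ Ines ∩ Quinn: 09:00–11:15, 11:30–12:45, 13:45–14:00, 15:45–16:15.
Total common minutes: 135 + 75 + 15 + 30 = 255.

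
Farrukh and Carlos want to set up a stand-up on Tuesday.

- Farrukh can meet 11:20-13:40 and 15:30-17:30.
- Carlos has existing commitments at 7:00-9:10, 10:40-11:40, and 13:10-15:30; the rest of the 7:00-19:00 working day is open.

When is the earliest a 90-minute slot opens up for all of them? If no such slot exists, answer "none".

11:40

Carlos free within 07:00–19:00: 09:10–10:40, 11:40–13:10, 15:30–19:00.
Farrukh ∩ Carlos: 11:40–13:10, 15:30–17:30.
Windows ≥ 90 min: 11:40–13:10, 15:30–17:30.
Earliest such window starts at 11:40.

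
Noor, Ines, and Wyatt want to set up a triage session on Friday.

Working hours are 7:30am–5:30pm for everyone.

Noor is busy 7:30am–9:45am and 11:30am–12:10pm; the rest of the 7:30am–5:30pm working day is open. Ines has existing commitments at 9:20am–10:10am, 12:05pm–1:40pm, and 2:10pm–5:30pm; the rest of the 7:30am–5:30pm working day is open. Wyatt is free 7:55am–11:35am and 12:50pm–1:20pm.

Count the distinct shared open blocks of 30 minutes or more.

Noor free within 07:30–17:30: 09:45–11:30, 12:10–17:30.
Ines free within 07:30–17:30: 07:30–09:20, 10:10–12:05, 13:40–14:10.
Noor ∩ Ines: 10:10–11:30, 13:40–14:10.
Noor ∩ Ines ∩ Wyatt: 10:10–11:30.
Windows ≥ 30 min: 10:10–11:30.
That's 1 window.

1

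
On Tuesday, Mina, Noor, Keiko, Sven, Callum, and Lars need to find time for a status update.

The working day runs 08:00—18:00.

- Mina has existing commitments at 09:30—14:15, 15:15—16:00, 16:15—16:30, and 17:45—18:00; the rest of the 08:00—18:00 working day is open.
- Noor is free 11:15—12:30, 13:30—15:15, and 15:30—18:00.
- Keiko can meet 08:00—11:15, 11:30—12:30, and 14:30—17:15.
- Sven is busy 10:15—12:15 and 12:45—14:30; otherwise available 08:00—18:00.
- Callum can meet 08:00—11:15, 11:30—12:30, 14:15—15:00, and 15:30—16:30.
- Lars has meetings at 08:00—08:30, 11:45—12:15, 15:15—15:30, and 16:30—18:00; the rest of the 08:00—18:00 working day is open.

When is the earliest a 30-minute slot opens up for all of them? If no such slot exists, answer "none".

Mina free within 08:00–18:00: 08:00–09:30, 14:15–15:15, 16:00–16:15, 16:30–17:45.
Sven free within 08:00–18:00: 08:00–10:15, 12:15–12:45, 14:30–18:00.
Lars free within 08:00–18:00: 08:30–11:45, 12:15–15:15, 15:30–16:30.
Mina ∩ Noor: 14:15–15:15, 16:00–16:15, 16:30–17:45.
Mina ∩ Noor ∩ Keiko: 14:30–15:15, 16:00–16:15, 16:30–17:15.
Mina ∩ Noor ∩ Keiko ∩ Sven: 14:30–15:15, 16:00–16:15, 16:30–17:15.
Mina ∩ Noor ∩ Keiko ∩ Sven ∩ Callum: 14:30–15:00, 16:00–16:15.
Mina ∩ Noor ∩ Keiko ∩ Sven ∩ Callum ∩ Lars: 14:30–15:00, 16:00–16:15.
Windows ≥ 30 min: 14:30–15:00.
Earliest such window starts at 14:30.

14:30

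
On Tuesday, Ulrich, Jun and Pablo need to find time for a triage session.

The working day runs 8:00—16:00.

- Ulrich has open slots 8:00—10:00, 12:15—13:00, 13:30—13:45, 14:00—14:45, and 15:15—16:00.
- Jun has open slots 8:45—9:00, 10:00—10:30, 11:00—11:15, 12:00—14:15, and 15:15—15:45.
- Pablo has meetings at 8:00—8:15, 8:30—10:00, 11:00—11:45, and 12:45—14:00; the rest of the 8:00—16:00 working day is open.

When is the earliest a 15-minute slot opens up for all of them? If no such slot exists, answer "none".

Pablo free within 08:00–16:00: 08:15–08:30, 10:00–11:00, 11:45–12:45, 14:00–16:00.
Ulrich ∩ Jun: 08:45–09:00, 12:15–13:00, 13:30–13:45, 14:00–14:15, 15:15–15:45.
Ulrich ∩ Jun ∩ Pablo: 12:15–12:45, 14:00–14:15, 15:15–15:45.
Windows ≥ 15 min: 12:15–12:45, 14:00–14:15, 15:15–15:45.
Earliest such window starts at 12:15.

12:15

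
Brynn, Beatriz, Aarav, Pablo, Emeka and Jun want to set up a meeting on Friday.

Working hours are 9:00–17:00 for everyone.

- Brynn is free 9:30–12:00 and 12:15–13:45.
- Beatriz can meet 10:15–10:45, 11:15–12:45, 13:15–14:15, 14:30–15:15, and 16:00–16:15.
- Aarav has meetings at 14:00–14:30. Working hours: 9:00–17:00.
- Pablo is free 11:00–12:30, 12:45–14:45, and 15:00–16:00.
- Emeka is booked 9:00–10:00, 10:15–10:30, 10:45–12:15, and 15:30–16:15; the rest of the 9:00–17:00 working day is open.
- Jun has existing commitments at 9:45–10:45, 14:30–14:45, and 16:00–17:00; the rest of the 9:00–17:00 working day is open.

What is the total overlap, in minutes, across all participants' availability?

Aarav free within 09:00–17:00: 09:00–14:00, 14:30–17:00.
Emeka free within 09:00–17:00: 10:00–10:15, 10:30–10:45, 12:15–15:30, 16:15–17:00.
Jun free within 09:00–17:00: 09:00–09:45, 10:45–14:30, 14:45–16:00.
Brynn ∩ Beatriz: 10:15–10:45, 11:15–12:00, 12:15–12:45, 13:15–13:45.
Brynn ∩ Beatriz ∩ Aarav: 10:15–10:45, 11:15–12:00, 12:15–12:45, 13:15–13:45.
Brynn ∩ Beatriz ∩ Aarav ∩ Pablo: 11:15–12:00, 12:15–12:30, 13:15–13:45.
Brynn ∩ Beatriz ∩ Aarav ∩ Pablo ∩ Emeka: 12:15–12:30, 13:15–13:45.
Brynn ∩ Beatriz ∩ Aarav ∩ Pablo ∩ Emeka ∩ Jun: 12:15–12:30, 13:15–13:45.
Total common minutes: 15 + 30 = 45.

45 minutes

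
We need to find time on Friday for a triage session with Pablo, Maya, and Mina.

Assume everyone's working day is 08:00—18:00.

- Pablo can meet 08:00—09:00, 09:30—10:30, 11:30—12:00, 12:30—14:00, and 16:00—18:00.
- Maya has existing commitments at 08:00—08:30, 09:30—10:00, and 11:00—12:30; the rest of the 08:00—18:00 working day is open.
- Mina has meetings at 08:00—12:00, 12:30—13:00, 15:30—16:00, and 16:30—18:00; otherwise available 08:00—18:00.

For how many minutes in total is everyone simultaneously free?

90 minutes

Maya free within 08:00–18:00: 08:30–09:30, 10:00–11:00, 12:30–18:00.
Mina free within 08:00–18:00: 12:00–12:30, 13:00–15:30, 16:00–16:30.
Pablo ∩ Maya: 08:30–09:00, 10:00–10:30, 12:30–14:00, 16:00–18:00.
Pablo ∩ Maya ∩ Mina: 13:00–14:00, 16:00–16:30.
Total common minutes: 60 + 30 = 90.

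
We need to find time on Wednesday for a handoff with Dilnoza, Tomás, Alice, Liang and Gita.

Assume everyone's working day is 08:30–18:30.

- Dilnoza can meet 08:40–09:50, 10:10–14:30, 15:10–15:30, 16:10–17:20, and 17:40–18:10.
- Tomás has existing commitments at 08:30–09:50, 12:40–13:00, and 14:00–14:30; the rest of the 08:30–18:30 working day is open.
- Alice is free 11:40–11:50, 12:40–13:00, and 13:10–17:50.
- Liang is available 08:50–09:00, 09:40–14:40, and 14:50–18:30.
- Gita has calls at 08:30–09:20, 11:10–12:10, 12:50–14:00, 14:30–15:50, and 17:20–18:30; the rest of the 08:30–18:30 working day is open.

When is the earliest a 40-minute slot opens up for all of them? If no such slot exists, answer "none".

Tomás free within 08:30–18:30: 09:50–12:40, 13:00–14:00, 14:30–18:30.
Gita free within 08:30–18:30: 09:20–11:10, 12:10–12:50, 14:00–14:30, 15:50–17:20.
Dilnoza ∩ Tomás: 10:10–12:40, 13:00–14:00, 15:10–15:30, 16:10–17:20, 17:40–18:10.
Dilnoza ∩ Tomás ∩ Alice: 11:40–11:50, 13:10–14:00, 15:10–15:30, 16:10–17:20, 17:40–17:50.
Dilnoza ∩ Tomás ∩ Alice ∩ Liang: 11:40–11:50, 13:10–14:00, 15:10–15:30, 16:10–17:20, 17:40–17:50.
Dilnoza ∩ Tomás ∩ Alice ∩ Liang ∩ Gita: 16:10–17:20.
Windows ≥ 40 min: 16:10–17:20.
Earliest such window starts at 16:10.

16:10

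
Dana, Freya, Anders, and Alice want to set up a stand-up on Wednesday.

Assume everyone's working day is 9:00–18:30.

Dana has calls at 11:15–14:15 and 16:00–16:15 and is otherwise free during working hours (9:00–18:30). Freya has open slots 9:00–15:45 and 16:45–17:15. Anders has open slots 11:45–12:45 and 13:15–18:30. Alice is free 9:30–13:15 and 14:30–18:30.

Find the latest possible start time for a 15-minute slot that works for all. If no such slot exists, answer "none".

Dana free within 09:00–18:30: 09:00–11:15, 14:15–16:00, 16:15–18:30.
Dana ∩ Freya: 09:00–11:15, 14:15–15:45, 16:45–17:15.
Dana ∩ Freya ∩ Anders: 14:15–15:45, 16:45–17:15.
Dana ∩ Freya ∩ Anders ∩ Alice: 14:30–15:45, 16:45–17:15.
Windows ≥ 15 min: 14:30–15:45, 16:45–17:15.
Latest start in the last window 16:45–17:15 is 17:15 − 15 min = 17:00.

17:00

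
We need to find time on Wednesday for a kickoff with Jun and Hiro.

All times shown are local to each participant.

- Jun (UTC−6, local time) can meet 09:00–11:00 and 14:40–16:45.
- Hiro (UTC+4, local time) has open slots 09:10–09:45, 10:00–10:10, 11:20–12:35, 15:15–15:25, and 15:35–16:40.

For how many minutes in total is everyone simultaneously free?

Jun → UTC: 15:00–17:00, 20:40–22:45.
Hiro → UTC: 05:10–05:45, 06:00–06:10, 07:20–08:35, 11:15–11:25, 11:35–12:40.
Jun ∩ Hiro: (none).
Total common minutes: 0.

0 minutes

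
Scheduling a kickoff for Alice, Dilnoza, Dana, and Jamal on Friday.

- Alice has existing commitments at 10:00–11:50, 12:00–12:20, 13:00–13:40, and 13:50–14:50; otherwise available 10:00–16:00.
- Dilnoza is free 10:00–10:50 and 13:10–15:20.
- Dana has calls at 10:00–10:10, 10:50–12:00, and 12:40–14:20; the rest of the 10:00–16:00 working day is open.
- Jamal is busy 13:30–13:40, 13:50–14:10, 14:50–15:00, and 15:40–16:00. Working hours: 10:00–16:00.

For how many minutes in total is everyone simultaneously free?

20 minutes

Alice free within 10:00–16:00: 11:50–12:00, 12:20–13:00, 13:40–13:50, 14:50–16:00.
Dana free within 10:00–16:00: 10:10–10:50, 12:00–12:40, 14:20–16:00.
Jamal free within 10:00–16:00: 10:00–13:30, 13:40–13:50, 14:10–14:50, 15:00–15:40.
Alice ∩ Dilnoza: 13:40–13:50, 14:50–15:20.
Alice ∩ Dilnoza ∩ Dana: 14:50–15:20.
Alice ∩ Dilnoza ∩ Dana ∩ Jamal: 15:00–15:20.
Total common minutes: 20.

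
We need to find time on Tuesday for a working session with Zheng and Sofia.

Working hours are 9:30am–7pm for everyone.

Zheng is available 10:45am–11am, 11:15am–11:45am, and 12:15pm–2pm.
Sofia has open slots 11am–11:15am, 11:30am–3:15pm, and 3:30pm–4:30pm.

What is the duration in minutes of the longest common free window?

Zheng ∩ Sofia: 11:30–11:45, 12:15–14:00.
Common window lengths: 15, 105 min; longest is 105.

105 minutes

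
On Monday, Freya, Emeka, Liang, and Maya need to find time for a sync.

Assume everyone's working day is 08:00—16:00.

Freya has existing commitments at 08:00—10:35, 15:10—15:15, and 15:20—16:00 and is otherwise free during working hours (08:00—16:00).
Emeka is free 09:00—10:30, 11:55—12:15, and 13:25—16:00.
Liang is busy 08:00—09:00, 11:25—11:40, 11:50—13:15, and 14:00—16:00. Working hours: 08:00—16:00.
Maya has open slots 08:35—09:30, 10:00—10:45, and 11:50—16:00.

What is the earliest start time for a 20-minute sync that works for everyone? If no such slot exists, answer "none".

13:25

Freya free within 08:00–16:00: 10:35–15:10, 15:15–15:20.
Liang free within 08:00–16:00: 09:00–11:25, 11:40–11:50, 13:15–14:00.
Freya ∩ Emeka: 11:55–12:15, 13:25–15:10, 15:15–15:20.
Freya ∩ Emeka ∩ Liang: 13:25–14:00.
Freya ∩ Emeka ∩ Liang ∩ Maya: 13:25–14:00.
Windows ≥ 20 min: 13:25–14:00.
Earliest such window starts at 13:25.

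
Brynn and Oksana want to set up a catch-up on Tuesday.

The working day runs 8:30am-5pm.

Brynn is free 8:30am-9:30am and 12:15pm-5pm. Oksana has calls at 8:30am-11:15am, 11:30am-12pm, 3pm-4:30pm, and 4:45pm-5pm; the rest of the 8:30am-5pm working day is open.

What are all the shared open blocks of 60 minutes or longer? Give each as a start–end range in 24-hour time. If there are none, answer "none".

Oksana free within 08:30–17:00: 11:15–11:30, 12:00–15:00, 16:30–16:45.
Brynn ∩ Oksana: 12:15–15:00, 16:30–16:45.
Windows ≥ 60 min: 12:15–15:00.

12:15–15:00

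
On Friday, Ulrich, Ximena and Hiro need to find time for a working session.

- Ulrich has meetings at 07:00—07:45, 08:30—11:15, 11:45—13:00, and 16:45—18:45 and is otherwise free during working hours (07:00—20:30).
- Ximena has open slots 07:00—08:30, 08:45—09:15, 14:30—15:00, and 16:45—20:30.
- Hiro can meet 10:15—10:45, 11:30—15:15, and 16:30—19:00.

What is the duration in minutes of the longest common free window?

30 minutes

Ulrich free within 07:00–20:30: 07:45–08:30, 11:15–11:45, 13:00–16:45, 18:45–20:30.
Ulrich ∩ Ximena: 07:45–08:30, 14:30–15:00, 18:45–20:30.
Ulrich ∩ Ximena ∩ Hiro: 14:30–15:00, 18:45–19:00.
Common window lengths: 30, 15 min; longest is 30.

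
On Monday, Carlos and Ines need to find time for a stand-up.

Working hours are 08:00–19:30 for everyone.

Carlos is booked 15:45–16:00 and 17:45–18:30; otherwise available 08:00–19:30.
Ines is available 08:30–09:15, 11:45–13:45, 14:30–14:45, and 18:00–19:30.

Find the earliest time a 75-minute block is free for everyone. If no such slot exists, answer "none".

11:45

Carlos free within 08:00–19:30: 08:00–15:45, 16:00–17:45, 18:30–19:30.
Carlos ∩ Ines: 08:30–09:15, 11:45–13:45, 14:30–14:45, 18:30–19:30.
Windows ≥ 75 min: 11:45–13:45.
Earliest such window starts at 11:45.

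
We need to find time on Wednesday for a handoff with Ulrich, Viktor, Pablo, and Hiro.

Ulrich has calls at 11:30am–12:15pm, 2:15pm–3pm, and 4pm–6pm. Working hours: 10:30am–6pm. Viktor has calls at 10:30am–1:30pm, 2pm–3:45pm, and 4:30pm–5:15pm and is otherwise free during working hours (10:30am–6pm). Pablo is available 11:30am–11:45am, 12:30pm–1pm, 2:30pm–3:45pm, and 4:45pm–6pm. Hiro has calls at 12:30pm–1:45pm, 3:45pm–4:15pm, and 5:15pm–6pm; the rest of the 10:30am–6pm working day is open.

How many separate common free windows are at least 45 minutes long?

0

Ulrich free within 10:30–18:00: 10:30–11:30, 12:15–14:15, 15:00–16:00.
Viktor free within 10:30–18:00: 13:30–14:00, 15:45–16:30, 17:15–18:00.
Hiro free within 10:30–18:00: 10:30–12:30, 13:45–15:45, 16:15–17:15.
Ulrich ∩ Viktor: 13:30–14:00, 15:45–16:00.
Ulrich ∩ Viktor ∩ Pablo: (none).
Ulrich ∩ Viktor ∩ Pablo ∩ Hiro: (none).
Windows ≥ 45 min: (none).
That's 0 windows.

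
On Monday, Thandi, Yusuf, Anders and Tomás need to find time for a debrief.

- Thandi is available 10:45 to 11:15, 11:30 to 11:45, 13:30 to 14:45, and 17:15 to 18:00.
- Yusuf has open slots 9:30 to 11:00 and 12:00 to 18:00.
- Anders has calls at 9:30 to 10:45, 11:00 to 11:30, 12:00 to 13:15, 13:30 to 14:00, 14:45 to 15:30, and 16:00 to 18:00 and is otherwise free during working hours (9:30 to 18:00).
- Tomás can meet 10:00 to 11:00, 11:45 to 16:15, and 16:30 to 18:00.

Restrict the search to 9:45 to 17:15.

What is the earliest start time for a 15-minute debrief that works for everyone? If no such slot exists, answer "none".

Anders free within 09:30–18:00: 10:45–11:00, 11:30–12:00, 13:15–13:30, 14:00–14:45, 15:30–16:00.
Thandi ∩ Yusuf: 10:45–11:00, 13:30–14:45, 17:15–18:00.
Thandi ∩ Yusuf ∩ Anders: 10:45–11:00, 14:00–14:45.
Thandi ∩ Yusuf ∩ Anders ∩ Tomás: 10:45–11:00, 14:00–14:45.
Restricted to 09:45–17:15: 10:45–11:00, 14:00–14:45.
Windows ≥ 15 min: 10:45–11:00, 14:00–14:45.
Earliest such window starts at 10:45.

10:45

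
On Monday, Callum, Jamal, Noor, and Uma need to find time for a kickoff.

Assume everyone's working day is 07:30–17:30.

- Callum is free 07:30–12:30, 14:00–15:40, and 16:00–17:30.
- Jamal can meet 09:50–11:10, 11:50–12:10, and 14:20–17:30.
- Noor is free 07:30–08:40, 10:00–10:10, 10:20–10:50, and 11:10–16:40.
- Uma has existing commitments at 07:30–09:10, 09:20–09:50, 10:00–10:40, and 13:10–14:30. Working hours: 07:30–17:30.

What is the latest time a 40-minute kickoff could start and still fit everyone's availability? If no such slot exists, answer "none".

16:00

Uma free within 07:30–17:30: 09:10–09:20, 09:50–10:00, 10:40–13:10, 14:30–17:30.
Callum ∩ Jamal: 09:50–11:10, 11:50–12:10, 14:20–15:40, 16:00–17:30.
Callum ∩ Jamal ∩ Noor: 10:00–10:10, 10:20–10:50, 11:50–12:10, 14:20–15:40, 16:00–16:40.
Callum ∩ Jamal ∩ Noor ∩ Uma: 10:40–10:50, 11:50–12:10, 14:30–15:40, 16:00–16:40.
Windows ≥ 40 min: 14:30–15:40, 16:00–16:40.
Latest start in the last window 16:00–16:40 is 16:40 − 40 min = 16:00.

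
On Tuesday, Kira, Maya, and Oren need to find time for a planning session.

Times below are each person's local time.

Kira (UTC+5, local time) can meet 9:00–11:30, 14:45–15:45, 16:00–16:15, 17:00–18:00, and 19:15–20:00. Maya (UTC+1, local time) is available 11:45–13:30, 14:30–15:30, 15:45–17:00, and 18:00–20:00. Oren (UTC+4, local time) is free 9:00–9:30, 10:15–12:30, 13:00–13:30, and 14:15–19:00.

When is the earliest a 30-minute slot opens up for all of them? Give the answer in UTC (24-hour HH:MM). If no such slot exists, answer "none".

12:00

Kira → UTC: 04:00–06:30, 09:45–10:45, 11:00–11:15, 12:00–13:00, 14:15–15:00.
Maya → UTC: 10:45–12:30, 13:30–14:30, 14:45–16:00, 17:00–19:00.
Oren → UTC: 05:00–05:30, 06:15–08:30, 09:00–09:30, 10:15–15:00.
Kira ∩ Maya: 11:00–11:15, 12:00–12:30, 14:15–14:30, 14:45–15:00.
Kira ∩ Maya ∩ Oren: 11:00–11:15, 12:00–12:30, 14:15–14:30, 14:45–15:00.
Windows ≥ 30 min: 12:00–12:30.
Earliest such window starts at 12:00.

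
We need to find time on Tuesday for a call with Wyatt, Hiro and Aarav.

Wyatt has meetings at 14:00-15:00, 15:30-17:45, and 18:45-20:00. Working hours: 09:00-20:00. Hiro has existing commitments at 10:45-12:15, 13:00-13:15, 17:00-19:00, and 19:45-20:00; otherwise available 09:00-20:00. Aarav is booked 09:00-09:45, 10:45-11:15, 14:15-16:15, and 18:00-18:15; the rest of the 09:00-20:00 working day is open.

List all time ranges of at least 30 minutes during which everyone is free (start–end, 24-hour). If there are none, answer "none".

09:45–10:45, 12:15–13:00, 13:15–14:00

Wyatt free within 09:00–20:00: 09:00–14:00, 15:00–15:30, 17:45–18:45.
Hiro free within 09:00–20:00: 09:00–10:45, 12:15–13:00, 13:15–17:00, 19:00–19:45.
Aarav free within 09:00–20:00: 09:45–10:45, 11:15–14:15, 16:15–18:00, 18:15–20:00.
Wyatt ∩ Hiro: 09:00–10:45, 12:15–13:00, 13:15–14:00, 15:00–15:30.
Wyatt ∩ Hiro ∩ Aarav: 09:45–10:45, 12:15–13:00, 13:15–14:00.
Windows ≥ 30 min: 09:45–10:45, 12:15–13:00, 13:15–14:00.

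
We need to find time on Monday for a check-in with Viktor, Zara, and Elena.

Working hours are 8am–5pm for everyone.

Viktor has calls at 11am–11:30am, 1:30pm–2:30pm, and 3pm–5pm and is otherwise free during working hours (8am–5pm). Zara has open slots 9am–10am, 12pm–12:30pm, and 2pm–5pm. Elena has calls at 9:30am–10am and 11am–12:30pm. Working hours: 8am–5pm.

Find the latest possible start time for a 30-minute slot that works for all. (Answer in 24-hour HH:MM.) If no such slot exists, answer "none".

14:30

Viktor free within 08:00–17:00: 08:00–11:00, 11:30–13:30, 14:30–15:00.
Elena free within 08:00–17:00: 08:00–09:30, 10:00–11:00, 12:30–17:00.
Viktor ∩ Zara: 09:00–10:00, 12:00–12:30, 14:30–15:00.
Viktor ∩ Zara ∩ Elena: 09:00–09:30, 14:30–15:00.
Windows ≥ 30 min: 09:00–09:30, 14:30–15:00.
Latest start in the last window 14:30–15:00 is 15:00 − 30 min = 14:30.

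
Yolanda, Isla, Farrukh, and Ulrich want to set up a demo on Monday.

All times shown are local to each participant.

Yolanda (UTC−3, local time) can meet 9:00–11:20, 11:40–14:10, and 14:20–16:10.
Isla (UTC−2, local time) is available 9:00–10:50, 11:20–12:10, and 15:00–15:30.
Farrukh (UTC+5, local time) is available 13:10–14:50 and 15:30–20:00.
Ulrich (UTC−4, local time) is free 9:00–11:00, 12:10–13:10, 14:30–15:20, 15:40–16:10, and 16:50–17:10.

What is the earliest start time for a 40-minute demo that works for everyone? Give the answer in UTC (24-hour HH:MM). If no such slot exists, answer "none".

Yolanda → UTC: 12:00–14:20, 14:40–17:10, 17:20–19:10.
Isla → UTC: 11:00–12:50, 13:20–14:10, 17:00–17:30.
Farrukh → UTC: 08:10–09:50, 10:30–15:00.
Ulrich → UTC: 13:00–15:00, 16:10–17:10, 18:30–19:20, 19:40–20:10, 20:50–21:10.
Yolanda ∩ Isla: 12:00–12:50, 13:20–14:10, 17:00–17:10, 17:20–17:30.
Yolanda ∩ Isla ∩ Farrukh: 12:00–12:50, 13:20–14:10.
Yolanda ∩ Isla ∩ Farrukh ∩ Ulrich: 13:20–14:10.
Windows ≥ 40 min: 13:20–14:10.
Earliest such window starts at 13:20.

13:20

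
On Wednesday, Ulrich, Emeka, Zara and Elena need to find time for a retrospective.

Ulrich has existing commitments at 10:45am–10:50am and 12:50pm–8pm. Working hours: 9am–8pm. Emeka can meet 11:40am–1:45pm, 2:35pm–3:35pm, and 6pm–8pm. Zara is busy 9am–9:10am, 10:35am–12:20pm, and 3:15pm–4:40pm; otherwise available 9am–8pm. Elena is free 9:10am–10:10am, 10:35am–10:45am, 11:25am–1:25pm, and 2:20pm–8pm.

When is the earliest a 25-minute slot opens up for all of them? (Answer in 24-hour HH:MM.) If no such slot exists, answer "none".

12:20

Ulrich free within 09:00–20:00: 09:00–10:45, 10:50–12:50.
Zara free within 09:00–20:00: 09:10–10:35, 12:20–15:15, 16:40–20:00.
Ulrich ∩ Emeka: 11:40–12:50.
Ulrich ∩ Emeka ∩ Zara: 12:20–12:50.
Ulrich ∩ Emeka ∩ Zara ∩ Elena: 12:20–12:50.
Windows ≥ 25 min: 12:20–12:50.
Earliest such window starts at 12:20.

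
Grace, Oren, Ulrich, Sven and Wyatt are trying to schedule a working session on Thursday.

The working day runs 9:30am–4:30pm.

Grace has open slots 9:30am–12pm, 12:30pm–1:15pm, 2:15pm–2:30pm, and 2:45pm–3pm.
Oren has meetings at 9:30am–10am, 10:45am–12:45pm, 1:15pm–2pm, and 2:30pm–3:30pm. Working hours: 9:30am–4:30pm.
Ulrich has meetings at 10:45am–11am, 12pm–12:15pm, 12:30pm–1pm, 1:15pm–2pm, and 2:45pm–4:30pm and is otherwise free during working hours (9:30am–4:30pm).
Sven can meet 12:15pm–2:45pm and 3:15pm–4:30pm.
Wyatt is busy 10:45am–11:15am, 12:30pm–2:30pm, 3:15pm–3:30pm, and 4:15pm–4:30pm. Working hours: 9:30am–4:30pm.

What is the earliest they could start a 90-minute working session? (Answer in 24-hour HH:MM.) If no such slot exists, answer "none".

Oren free within 09:30–16:30: 10:00–10:45, 12:45–13:15, 14:00–14:30, 15:30–16:30.
Ulrich free within 09:30–16:30: 09:30–10:45, 11:00–12:00, 12:15–12:30, 13:00–13:15, 14:00–14:45.
Wyatt free within 09:30–16:30: 09:30–10:45, 11:15–12:30, 14:30–15:15, 15:30–16:15.
Grace ∩ Oren: 10:00–10:45, 12:45–13:15, 14:15–14:30.
Grace ∩ Oren ∩ Ulrich: 10:00–10:45, 13:00–13:15, 14:15–14:30.
Grace ∩ Oren ∩ Ulrich ∩ Sven: 13:00–13:15, 14:15–14:30.
Grace ∩ Oren ∩ Ulrich ∩ Sven ∩ Wyatt: (none).
Windows ≥ 90 min: (none).

none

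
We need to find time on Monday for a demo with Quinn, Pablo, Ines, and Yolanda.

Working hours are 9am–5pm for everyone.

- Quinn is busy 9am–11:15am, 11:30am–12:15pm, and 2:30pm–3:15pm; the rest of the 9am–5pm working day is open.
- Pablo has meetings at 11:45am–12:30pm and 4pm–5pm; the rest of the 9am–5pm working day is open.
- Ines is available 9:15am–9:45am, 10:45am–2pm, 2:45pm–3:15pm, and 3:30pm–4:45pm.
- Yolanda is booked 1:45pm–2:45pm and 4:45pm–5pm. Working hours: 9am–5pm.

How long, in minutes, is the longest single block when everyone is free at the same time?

Quinn free within 09:00–17:00: 11:15–11:30, 12:15–14:30, 15:15–17:00.
Pablo free within 09:00–17:00: 09:00–11:45, 12:30–16:00.
Yolanda free within 09:00–17:00: 09:00–13:45, 14:45–16:45.
Quinn ∩ Pablo: 11:15–11:30, 12:30–14:30, 15:15–16:00.
Quinn ∩ Pablo ∩ Ines: 11:15–11:30, 12:30–14:00, 15:30–16:00.
Quinn ∩ Pablo ∩ Ines ∩ Yolanda: 11:15–11:30, 12:30–13:45, 15:30–16:00.
Common window lengths: 15, 75, 30 min; longest is 75.

75 minutes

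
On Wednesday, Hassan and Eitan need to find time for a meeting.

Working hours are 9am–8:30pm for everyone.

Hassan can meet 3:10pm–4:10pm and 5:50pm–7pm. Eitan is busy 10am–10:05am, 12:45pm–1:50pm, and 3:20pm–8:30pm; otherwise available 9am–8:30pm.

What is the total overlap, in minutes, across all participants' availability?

10 minutes

Eitan free within 09:00–20:30: 09:00–10:00, 10:05–12:45, 13:50–15:20.
Hassan ∩ Eitan: 15:10–15:20.
Total common minutes: 10.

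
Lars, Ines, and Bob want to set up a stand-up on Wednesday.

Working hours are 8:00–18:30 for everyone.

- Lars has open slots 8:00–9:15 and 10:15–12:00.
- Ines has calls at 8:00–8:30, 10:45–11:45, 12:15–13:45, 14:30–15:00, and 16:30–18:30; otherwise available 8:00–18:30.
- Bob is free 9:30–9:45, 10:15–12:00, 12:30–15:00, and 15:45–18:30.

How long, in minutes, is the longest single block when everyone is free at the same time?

30 minutes

Ines free within 08:00–18:30: 08:30–10:45, 11:45–12:15, 13:45–14:30, 15:00–16:30.
Lars ∩ Ines: 08:30–09:15, 10:15–10:45, 11:45–12:00.
Lars ∩ Ines ∩ Bob: 10:15–10:45, 11:45–12:00.
Common window lengths: 30, 15 min; longest is 30.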